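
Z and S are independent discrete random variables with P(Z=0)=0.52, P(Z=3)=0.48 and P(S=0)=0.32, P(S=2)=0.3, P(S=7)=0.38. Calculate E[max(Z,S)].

E[max(Z,S)] = Σ_z Σ_s max(z,s) · P(Z=z)P(S=s)
 = 0·0.1664 + 2·0.156 + 7·0.1976 + 3·0.1536 + 3·0.144 + 7·0.1824
 = 0 + 0.312 + 1.3832 + 0.4608 + 0.432 + 1.2768
 = 3.8648

3.8648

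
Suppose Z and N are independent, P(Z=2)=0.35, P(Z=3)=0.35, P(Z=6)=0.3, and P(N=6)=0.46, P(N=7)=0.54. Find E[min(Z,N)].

E[min(Z,N)] = Σ_z Σ_n min(z,n) · P(Z=z)P(N=n)
 = 2·0.161 + 2·0.189 + 3·0.161 + 3·0.189 + 6·0.138 + 6·0.162
 = 0.322 + 0.378 + 0.483 + 0.567 + 0.828 + 0.972
 = 3.55

3.55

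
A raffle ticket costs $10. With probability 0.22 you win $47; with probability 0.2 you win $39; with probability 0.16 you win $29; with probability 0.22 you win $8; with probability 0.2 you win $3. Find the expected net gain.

15.14

E[payout] = 47·0.22 + 39·0.2 + 29·0.16 + 8·0.22 + 3·0.2
 = 10.34 + 7.8 + 4.64 + 1.76 + 0.6
 = 25.14
Net = 25.14 - 10 = 15.14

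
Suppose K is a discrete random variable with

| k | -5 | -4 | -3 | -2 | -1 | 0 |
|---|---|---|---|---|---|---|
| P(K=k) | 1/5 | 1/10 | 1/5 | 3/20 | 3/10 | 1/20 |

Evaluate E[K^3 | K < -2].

P(K < -2) = 1/5 + 1/10 + 1/5 = 1/2.
E[K^3 | K < -2] = [(-125)·1/5 + (-64)·1/10 + (-27)·1/5] / (1/2)
 = -184/5 / (1/2)
 = -368/5

-73.6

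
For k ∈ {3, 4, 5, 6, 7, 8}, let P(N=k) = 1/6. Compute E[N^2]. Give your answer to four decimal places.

E[N^2] = Σ n^2·P(N=n)
 = 9·1/6 + 16·1/6 + 25·1/6 + 36·1/6 + 49·1/6 + 64·1/6
 = 3/2 + 8/3 + 25/6 + 6 + 49/6 + 32/3
 = 199/6

33.1667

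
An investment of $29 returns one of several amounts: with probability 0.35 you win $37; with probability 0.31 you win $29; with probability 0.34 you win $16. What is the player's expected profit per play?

E[payout] = 37·0.35 + 29·0.31 + 16·0.34
 = 12.95 + 8.99 + 5.44
 = 27.38
Net = 27.38 - 29 = -1.62

-1.62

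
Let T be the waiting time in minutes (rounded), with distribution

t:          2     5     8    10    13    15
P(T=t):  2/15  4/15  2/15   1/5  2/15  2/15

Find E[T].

8.4

E[T] = Σ t·P(T=t)
 = 2·2/15 + 5·4/15 + 8·2/15 + 10·1/5 + 13·2/15 + 15·2/15
 = 4/15 + 4/3 + 16/15 + 2 + 26/15 + 2
 = 42/5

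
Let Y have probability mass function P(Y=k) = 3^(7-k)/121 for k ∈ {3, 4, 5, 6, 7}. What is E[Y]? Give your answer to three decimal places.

E[Y] = Σ y·P(Y=y)
 = 3·81/121 + 4·27/121 + 5·9/121 + 6·3/121 + 7·1/121
 = 243/121 + 108/121 + 45/121 + 18/121 + 7/121
 = 421/121

3.479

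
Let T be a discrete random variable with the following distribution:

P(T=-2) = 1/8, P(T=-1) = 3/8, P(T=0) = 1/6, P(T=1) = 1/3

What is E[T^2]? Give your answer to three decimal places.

1.208

E[T^2] = Σ t^2·P(T=t)
 = 4·1/8 + 1·3/8 + 0·1/6 + 1·1/3
 = 1/2 + 3/8 + 0 + 1/3
 = 29/24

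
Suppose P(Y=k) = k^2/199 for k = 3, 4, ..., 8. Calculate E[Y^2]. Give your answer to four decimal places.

43.9950

E[Y^2] = Σ y^2·P(Y=y)
 = 9·9/199 + 16·16/199 + 25·25/199 + 36·36/199 + 49·49/199 + 64·64/199
 = 81/199 + 256/199 + 625/199 + 1296/199 + 2401/199 + 4096/199
 = 8755/199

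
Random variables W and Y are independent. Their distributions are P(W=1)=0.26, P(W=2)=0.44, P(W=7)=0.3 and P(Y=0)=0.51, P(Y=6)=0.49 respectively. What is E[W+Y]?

6.18

E[W+Y] = Σ_w Σ_y (w+y) · P(W=w)P(Y=y)
 = 1·0.1326 + 7·0.1274 + 2·0.2244 + 8·0.2156 + 7·0.153 + 13·0.147
 = 0.1326 + 0.8918 + 0.4488 + 1.7248 + 1.071 + 1.911
 = 6.18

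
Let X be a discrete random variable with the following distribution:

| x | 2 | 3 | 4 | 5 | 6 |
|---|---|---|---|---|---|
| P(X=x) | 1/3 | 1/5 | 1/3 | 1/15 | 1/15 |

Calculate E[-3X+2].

-8

E[-3X+2] = Σ (-3x+2)·P(X=x)
 = (-4)·1/3 + (-7)·1/5 + (-10)·1/3 + (-13)·1/15 + (-16)·1/15
 = (-4/3) + (-7/5) + (-10/3) + (-13/15) + (-16/15)
 = -8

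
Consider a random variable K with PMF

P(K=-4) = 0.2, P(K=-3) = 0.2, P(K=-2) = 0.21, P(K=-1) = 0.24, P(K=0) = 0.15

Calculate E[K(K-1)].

8.14

E[K(K-1)] = Σ k(k-1)·P(K=k)
 = 20·0.2 + 12·0.2 + 6·0.21 + 2·0.24 + 0·0.15
 = 4 + 2.4 + 1.26 + 0.48 + 0
 = 8.14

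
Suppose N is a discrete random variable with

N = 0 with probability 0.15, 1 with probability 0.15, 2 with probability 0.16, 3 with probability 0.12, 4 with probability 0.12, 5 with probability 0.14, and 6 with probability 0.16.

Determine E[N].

2.97

E[N] = Σ n·P(N=n)
 = 0·0.15 + 1·0.15 + 2·0.16 + 3·0.12 + 4·0.12 + 5·0.14 + 6·0.16
 = 0 + 0.15 + 0.32 + 0.36 + 0.48 + 0.7 + 0.96
 = 2.97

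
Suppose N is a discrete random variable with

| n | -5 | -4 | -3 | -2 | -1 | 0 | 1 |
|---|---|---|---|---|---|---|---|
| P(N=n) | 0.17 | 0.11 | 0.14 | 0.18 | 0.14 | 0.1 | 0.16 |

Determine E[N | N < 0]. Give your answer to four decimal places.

-2.9865

P(N < 0) = 0.17 + 0.11 + 0.14 + 0.18 + 0.14 = 0.74.
E[N | N < 0] = [(-5)·0.17 + (-4)·0.11 + (-3)·0.14 + (-2)·0.18 + (-1)·0.14] / 0.74
 = -2.21 / 0.74
 = -221/74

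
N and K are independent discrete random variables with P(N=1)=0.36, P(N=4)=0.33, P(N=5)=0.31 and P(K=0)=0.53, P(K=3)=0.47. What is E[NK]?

4.5543

E[NK] = Σ_n Σ_k nk · P(N=n)P(K=k)
 = 0·0.1908 + 3·0.1692 + 0·0.1749 + 12·0.1551 + 0·0.1643 + 15·0.1457
 = 0 + 0.5076 + 0 + 1.8612 + 0 + 2.1855
 = 4.5543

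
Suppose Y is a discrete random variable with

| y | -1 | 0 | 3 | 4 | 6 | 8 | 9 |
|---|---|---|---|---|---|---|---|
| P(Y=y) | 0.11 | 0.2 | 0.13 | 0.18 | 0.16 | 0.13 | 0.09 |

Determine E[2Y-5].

E[2Y-5] = Σ (2y-5)·P(Y=y)
 = (-7)·0.11 + (-5)·0.2 + 1·0.13 + 3·0.18 + 7·0.16 + 11·0.13 + 13·0.09
 = (-0.77) + (-1) + 0.13 + 0.54 + 1.12 + 1.43 + 1.17
 = 2.62

2.62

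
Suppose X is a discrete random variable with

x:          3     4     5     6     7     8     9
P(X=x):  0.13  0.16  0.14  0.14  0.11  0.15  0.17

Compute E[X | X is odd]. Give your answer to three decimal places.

P(X is odd) = 0.13 + 0.14 + 0.11 + 0.17 = 0.55.
E[X | X is odd] = [3·0.13 + 5·0.14 + 7·0.11 + 9·0.17] / 0.55
 = 3.39 / 0.55
 = 339/55

6.164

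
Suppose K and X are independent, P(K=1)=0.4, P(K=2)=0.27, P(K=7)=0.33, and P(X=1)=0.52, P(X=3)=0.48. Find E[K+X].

E[K+X] = Σ_k Σ_x (k+x) · P(K=k)P(X=x)
 = 2·0.208 + 4·0.192 + 3·0.1404 + 5·0.1296 + 8·0.1716 + 10·0.1584
 = 0.416 + 0.768 + 0.4212 + 0.648 + 1.3728 + 1.584
 = 5.21

5.21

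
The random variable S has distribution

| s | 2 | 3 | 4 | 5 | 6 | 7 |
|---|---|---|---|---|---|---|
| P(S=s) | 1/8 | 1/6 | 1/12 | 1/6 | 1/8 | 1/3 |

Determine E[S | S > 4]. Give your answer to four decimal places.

P(S > 4) = 1/6 + 1/8 + 1/3 = 5/8.
E[S | S > 4] = [5·1/6 + 6·1/8 + 7·1/3] / (5/8)
 = 47/12 / (5/8)
 = 94/15

6.2667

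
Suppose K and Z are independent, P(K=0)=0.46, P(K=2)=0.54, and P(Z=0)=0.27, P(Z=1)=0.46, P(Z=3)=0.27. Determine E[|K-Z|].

1.27

E[|K-Z|] = Σ_k Σ_z |k-z| · P(K=k)P(Z=z)
 = 0·0.1242 + 1·0.2116 + 3·0.1242 + 2·0.1458 + 1·0.2484 + 1·0.1458
 = 0 + 0.2116 + 0.3726 + 0.2916 + 0.2484 + 0.1458
 = 1.27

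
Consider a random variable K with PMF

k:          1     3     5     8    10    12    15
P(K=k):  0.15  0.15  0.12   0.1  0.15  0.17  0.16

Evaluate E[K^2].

E[K^2] = Σ k^2·P(K=k)
 = 1·0.15 + 9·0.15 + 25·0.12 + 64·0.1 + 100·0.15 + 144·0.17 + 225·0.16
 = 0.15 + 1.35 + 3 + 6.4 + 15 + 24.48 + 36
 = 86.38

86.38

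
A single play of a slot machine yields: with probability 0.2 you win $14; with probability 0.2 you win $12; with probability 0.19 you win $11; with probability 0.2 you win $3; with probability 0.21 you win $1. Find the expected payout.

E[payout] = 14·0.2 + 12·0.2 + 11·0.19 + 3·0.2 + 1·0.21
 = 2.8 + 2.4 + 2.09 + 0.6 + 0.21
 = 8.1

8.1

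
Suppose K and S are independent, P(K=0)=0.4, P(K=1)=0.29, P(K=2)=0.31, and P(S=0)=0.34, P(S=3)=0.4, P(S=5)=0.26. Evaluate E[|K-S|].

E[|K-S|] = Σ_k Σ_s |k-s| · P(K=k)P(S=s)
 = 0·0.136 + 3·0.16 + 5·0.104 + 1·0.0986 + 2·0.116 + 4·0.0754 + 2·0.1054 + 1·0.124 + 3·0.0806
 = 0 + 0.48 + 0.52 + 0.0986 + 0.232 + 0.3016 + 0.2108 + 0.124 + 0.2418
 = 2.2088

2.2088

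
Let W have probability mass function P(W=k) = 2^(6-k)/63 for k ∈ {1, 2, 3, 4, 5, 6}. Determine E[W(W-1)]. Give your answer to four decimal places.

3.1429

E[W(W-1)] = Σ w(w-1)·P(W=w)
 = 0·32/63 + 2·16/63 + 6·8/63 + 12·4/63 + 20·2/63 + 30·1/63
 = 0 + 32/63 + 16/21 + 16/21 + 40/63 + 10/21
 = 22/7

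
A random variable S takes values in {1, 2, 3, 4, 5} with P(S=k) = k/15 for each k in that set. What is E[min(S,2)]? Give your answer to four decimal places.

E[min(S,2)] = Σ min(s,2)·P(S=s)
 = 1·1/15 + 2·2/15 + 2·1/5 + 2·4/15 + 2·1/3
 = 1/15 + 4/15 + 2/5 + 8/15 + 2/3
 = 29/15

1.9333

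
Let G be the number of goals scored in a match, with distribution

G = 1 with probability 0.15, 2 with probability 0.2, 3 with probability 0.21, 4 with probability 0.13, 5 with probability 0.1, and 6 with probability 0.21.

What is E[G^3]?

73.6

E[G^3] = Σ g^3·P(G=g)
 = 1·0.15 + 8·0.2 + 27·0.21 + 64·0.13 + 125·0.1 + 216·0.21
 = 0.15 + 1.6 + 5.67 + 8.32 + 12.5 + 45.36
 = 73.6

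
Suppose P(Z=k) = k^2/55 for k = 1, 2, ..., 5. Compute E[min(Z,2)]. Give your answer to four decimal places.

1.9818

E[min(Z,2)] = Σ min(z,2)·P(Z=z)
 = 1·1/55 + 2·4/55 + 2·9/55 + 2·16/55 + 2·5/11
 = 1/55 + 8/55 + 18/55 + 32/55 + 10/11
 = 109/55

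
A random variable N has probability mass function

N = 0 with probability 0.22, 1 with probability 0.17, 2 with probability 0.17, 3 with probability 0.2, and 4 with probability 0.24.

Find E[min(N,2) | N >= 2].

P(N >= 2) = 0.17 + 0.2 + 0.24 = 0.61.
E[min(N,2) | N >= 2] = [2·0.17 + 2·0.2 + 2·0.24] / 0.61
 = 1.22 / 0.61
 = 2

2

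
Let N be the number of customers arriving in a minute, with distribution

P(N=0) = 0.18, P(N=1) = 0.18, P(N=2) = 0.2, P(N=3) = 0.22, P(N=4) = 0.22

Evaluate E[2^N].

E[2^N] = Σ 2^n·P(N=n)
 = 1·0.18 + 2·0.18 + 4·0.2 + 8·0.22 + 16·0.22
 = 0.18 + 0.36 + 0.8 + 1.76 + 3.52
 = 6.62

6.62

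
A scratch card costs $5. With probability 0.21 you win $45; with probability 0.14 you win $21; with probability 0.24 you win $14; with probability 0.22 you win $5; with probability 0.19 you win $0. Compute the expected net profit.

E[payout] = 45·0.21 + 21·0.14 + 14·0.24 + 5·0.22 + 0·0.19
 = 9.45 + 2.94 + 3.36 + 1.1 + 0
 = 16.85
Net = 16.85 - 5 = 11.85

11.85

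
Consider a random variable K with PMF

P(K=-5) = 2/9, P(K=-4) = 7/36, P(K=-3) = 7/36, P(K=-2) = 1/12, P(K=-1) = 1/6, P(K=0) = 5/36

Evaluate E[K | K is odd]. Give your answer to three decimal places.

P(K is odd) = 2/9 + 7/36 + 1/6 = 7/12.
E[K | K is odd] = [(-5)·2/9 + (-3)·7/36 + (-1)·1/6] / (7/12)
 = -67/36 / (7/12)
 = -67/21

-3.190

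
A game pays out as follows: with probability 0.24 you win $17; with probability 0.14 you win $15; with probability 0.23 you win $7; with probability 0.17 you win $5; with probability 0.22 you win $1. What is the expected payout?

8.86

E[payout] = 17·0.24 + 15·0.14 + 7·0.23 + 5·0.17 + 1·0.22
 = 4.08 + 2.1 + 1.61 + 0.85 + 0.22
 = 8.86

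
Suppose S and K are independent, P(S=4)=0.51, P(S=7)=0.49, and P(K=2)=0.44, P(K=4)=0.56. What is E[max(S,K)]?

E[max(S,K)] = Σ_s Σ_k max(s,k) · P(S=s)P(K=k)
 = 4·0.2244 + 4·0.2856 + 7·0.2156 + 7·0.2744
 = 0.8976 + 1.1424 + 1.5092 + 1.9208
 = 5.47

5.47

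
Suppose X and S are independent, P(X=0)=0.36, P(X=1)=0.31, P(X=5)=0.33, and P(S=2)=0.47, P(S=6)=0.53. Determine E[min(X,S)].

E[min(X,S)] = Σ_x Σ_s min(x,s) · P(X=x)P(S=s)
 = 0·0.1692 + 0·0.1908 + 1·0.1457 + 1·0.1643 + 2·0.1551 + 5·0.1749
 = 0 + 0 + 0.1457 + 0.1643 + 0.3102 + 0.8745
 = 1.4947

1.4947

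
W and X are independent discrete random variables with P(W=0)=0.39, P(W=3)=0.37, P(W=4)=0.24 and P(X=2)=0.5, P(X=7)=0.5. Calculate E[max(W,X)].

4.925

E[max(W,X)] = Σ_w Σ_x max(w,x) · P(W=w)P(X=x)
 = 2·0.195 + 7·0.195 + 3·0.185 + 7·0.185 + 4·0.12 + 7·0.12
 = 0.39 + 1.365 + 0.555 + 1.295 + 0.48 + 0.84
 = 4.925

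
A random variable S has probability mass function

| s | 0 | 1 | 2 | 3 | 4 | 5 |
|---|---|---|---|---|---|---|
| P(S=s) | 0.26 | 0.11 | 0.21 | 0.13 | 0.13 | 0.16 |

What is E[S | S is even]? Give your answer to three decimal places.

1.567

P(S is even) = 0.26 + 0.21 + 0.13 = 0.6.
E[S | S is even] = [0·0.26 + 2·0.21 + 4·0.13] / 0.6
 = 0.94 / 0.6
 = 47/30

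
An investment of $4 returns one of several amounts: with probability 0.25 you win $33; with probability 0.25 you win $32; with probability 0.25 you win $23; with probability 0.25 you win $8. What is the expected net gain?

E[payout] = 33·0.25 + 32·0.25 + 23·0.25 + 8·0.25
 = 8.25 + 8 + 5.75 + 2
 = 24
Net = 24 - 4 = 20

20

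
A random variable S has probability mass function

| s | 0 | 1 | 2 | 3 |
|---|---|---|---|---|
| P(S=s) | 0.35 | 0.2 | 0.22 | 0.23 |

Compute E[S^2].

E[S^2] = Σ s^2·P(S=s)
 = 0·0.35 + 1·0.2 + 4·0.22 + 9·0.23
 = 0 + 0.2 + 0.88 + 2.07
 = 3.15

3.15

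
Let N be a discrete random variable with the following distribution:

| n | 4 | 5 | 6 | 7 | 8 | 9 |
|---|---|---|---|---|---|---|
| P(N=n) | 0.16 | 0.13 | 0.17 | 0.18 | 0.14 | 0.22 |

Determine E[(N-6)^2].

3.49

E[(N-6)^2] = Σ (n-6)^2·P(N=n)
 = 4·0.16 + 1·0.13 + 0·0.17 + 1·0.18 + 4·0.14 + 9·0.22
 = 0.64 + 0.13 + 0 + 0.18 + 0.56 + 1.98
 = 3.49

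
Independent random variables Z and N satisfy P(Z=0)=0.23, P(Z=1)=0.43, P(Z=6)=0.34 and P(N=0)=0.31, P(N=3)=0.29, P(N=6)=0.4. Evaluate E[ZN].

E[ZN] = Σ_z Σ_n zn · P(Z=z)P(N=n)
 = 0·0.0713 + 0·0.0667 + 0·0.092 + 0·0.1333 + 3·0.1247 + 6·0.172 + 0·0.1054 + 18·0.0986 + 36·0.136
 = 0 + 0 + 0 + 0 + 0.3741 + 1.032 + 0 + 1.7748 + 4.896
 = 8.0769

8.0769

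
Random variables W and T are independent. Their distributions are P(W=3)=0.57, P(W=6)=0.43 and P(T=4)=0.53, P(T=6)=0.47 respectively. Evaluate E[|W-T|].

E[|W-T|] = Σ_w Σ_t |w-t| · P(W=w)P(T=t)
 = 1·0.3021 + 3·0.2679 + 2·0.2279 + 0·0.2021
 = 0.3021 + 0.8037 + 0.4558 + 0
 = 1.5616

1.5616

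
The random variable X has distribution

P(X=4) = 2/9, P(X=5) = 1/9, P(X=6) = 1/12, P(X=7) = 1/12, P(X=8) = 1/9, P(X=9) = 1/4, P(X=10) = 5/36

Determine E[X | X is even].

6.6

P(X is even) = 2/9 + 1/12 + 1/9 + 5/36 = 5/9.
E[X | X is even] = [4·2/9 + 6·1/12 + 8·1/9 + 10·5/36] / (5/9)
 = 11/3 / (5/9)
 = 33/5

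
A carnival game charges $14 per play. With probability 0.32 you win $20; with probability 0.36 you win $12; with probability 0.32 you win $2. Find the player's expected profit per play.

E[payout] = 20·0.32 + 12·0.36 + 2·0.32
 = 6.4 + 4.32 + 0.64
 = 11.36
Net = 11.36 - 14 = -2.64

-2.64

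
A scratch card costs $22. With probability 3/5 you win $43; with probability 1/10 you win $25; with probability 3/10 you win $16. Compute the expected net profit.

E[payout] = 43·3/5 + 25·1/10 + 16·3/10
 = 129/5 + 5/2 + 24/5
 = 331/10
Net = 331/10 - 22 = 111/10

11.1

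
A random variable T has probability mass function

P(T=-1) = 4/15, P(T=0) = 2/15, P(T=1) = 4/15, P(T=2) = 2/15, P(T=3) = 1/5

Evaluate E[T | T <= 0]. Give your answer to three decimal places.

-0.667

P(T <= 0) = 4/15 + 2/15 = 2/5.
E[T | T <= 0] = [(-1)·4/15 + 0·2/15] / (2/5)
 = -4/15 / (2/5)
 = -2/3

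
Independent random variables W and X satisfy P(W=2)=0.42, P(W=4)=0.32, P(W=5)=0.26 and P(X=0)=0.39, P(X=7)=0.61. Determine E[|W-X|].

E[|W-X|] = Σ_w Σ_x |w-x| · P(W=w)P(X=x)
 = 2·0.1638 + 5·0.2562 + 4·0.1248 + 3·0.1952 + 5·0.1014 + 2·0.1586
 = 0.3276 + 1.281 + 0.4992 + 0.5856 + 0.507 + 0.3172
 = 3.5176

3.5176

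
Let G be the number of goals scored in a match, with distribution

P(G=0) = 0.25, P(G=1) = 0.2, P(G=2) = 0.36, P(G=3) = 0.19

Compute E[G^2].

E[G^2] = Σ g^2·P(G=g)
 = 0·0.25 + 1·0.2 + 4·0.36 + 9·0.19
 = 0 + 0.2 + 1.44 + 1.71
 = 3.35

3.35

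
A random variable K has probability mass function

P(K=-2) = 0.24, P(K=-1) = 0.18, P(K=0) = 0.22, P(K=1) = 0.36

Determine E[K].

E[K] = Σ k·P(K=k)
 = (-2)·0.24 + (-1)·0.18 + 0·0.22 + 1·0.36
 = (-0.48) + (-0.18) + 0 + 0.36
 = -0.3

-0.3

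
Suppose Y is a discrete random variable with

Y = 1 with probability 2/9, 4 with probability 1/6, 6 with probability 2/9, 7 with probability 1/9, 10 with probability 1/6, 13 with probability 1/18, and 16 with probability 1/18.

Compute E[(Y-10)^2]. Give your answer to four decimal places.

31.0556

E[(Y-10)^2] = Σ (y-10)^2·P(Y=y)
 = 81·2/9 + 36·1/6 + 16·2/9 + 9·1/9 + 0·1/6 + 9·1/18 + 36·1/18
 = 18 + 6 + 32/9 + 1 + 0 + 1/2 + 2
 = 559/18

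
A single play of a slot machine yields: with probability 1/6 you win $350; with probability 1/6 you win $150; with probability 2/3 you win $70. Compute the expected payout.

E[payout] = 350·1/6 + 150·1/6 + 70·2/3
 = 175/3 + 25 + 140/3
 = 130

130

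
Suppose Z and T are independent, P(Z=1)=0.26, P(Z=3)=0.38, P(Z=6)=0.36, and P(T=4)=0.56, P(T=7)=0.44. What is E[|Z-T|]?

2.5664

E[|Z-T|] = Σ_z Σ_t |z-t| · P(Z=z)P(T=t)
 = 3·0.1456 + 6·0.1144 + 1·0.2128 + 4·0.1672 + 2·0.2016 + 1·0.1584
 = 0.4368 + 0.6864 + 0.2128 + 0.6688 + 0.4032 + 0.1584
 = 2.5664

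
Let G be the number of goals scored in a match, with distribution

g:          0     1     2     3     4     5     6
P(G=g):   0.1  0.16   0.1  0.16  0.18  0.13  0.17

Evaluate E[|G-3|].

E[|G-3|] = Σ |g-3|·P(G=g)
 = 3·0.1 + 2·0.16 + 1·0.1 + 0·0.16 + 1·0.18 + 2·0.13 + 3·0.17
 = 0.3 + 0.32 + 0.1 + 0 + 0.18 + 0.26 + 0.51
 = 1.67

1.67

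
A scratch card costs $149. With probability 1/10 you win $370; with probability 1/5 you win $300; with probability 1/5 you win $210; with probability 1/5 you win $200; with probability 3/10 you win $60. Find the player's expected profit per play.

E[payout] = 370·1/10 + 300·1/5 + 210·1/5 + 200·1/5 + 60·3/10
 = 37 + 60 + 42 + 40 + 18
 = 197
Net = 197 - 149 = 48

48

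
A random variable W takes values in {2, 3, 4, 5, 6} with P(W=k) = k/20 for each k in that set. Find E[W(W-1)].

17.5

E[W(W-1)] = Σ w(w-1)·P(W=w)
 = 2·1/10 + 6·3/20 + 12·1/5 + 20·1/4 + 30·3/10
 = 1/5 + 9/10 + 12/5 + 5 + 9
 = 35/2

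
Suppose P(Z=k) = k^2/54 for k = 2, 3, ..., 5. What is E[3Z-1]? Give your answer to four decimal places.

11.4444

E[3Z-1] = Σ (3z-1)·P(Z=z)
 = 5·2/27 + 8·1/6 + 11·8/27 + 14·25/54
 = 10/27 + 4/3 + 88/27 + 175/27
 = 103/9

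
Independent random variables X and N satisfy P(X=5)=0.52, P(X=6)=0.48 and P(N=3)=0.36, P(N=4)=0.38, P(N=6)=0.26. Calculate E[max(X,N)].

E[max(X,N)] = Σ_x Σ_n max(x,n) · P(X=x)P(N=n)
 = 5·0.1872 + 5·0.1976 + 6·0.1352 + 6·0.1728 + 6·0.1824 + 6·0.1248
 = 0.936 + 0.988 + 0.8112 + 1.0368 + 1.0944 + 0.7488
 = 5.6152

5.6152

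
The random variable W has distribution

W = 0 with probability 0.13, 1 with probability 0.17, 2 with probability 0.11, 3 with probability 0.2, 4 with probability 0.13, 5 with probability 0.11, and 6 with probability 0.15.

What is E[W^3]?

60.92

E[W^3] = Σ w^3·P(W=w)
 = 0·0.13 + 1·0.17 + 8·0.11 + 27·0.2 + 64·0.13 + 125·0.11 + 216·0.15
 = 0 + 0.17 + 0.88 + 5.4 + 8.32 + 13.75 + 32.4
 = 60.92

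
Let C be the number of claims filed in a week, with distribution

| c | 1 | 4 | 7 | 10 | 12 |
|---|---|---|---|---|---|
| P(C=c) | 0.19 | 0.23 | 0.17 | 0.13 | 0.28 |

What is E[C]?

E[C] = Σ c·P(C=c)
 = 1·0.19 + 4·0.23 + 7·0.17 + 10·0.13 + 12·0.28
 = 0.19 + 0.92 + 1.19 + 1.3 + 3.36
 = 6.96

6.96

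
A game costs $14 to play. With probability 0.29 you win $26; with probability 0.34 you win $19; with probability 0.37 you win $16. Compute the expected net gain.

5.92

E[payout] = 26·0.29 + 19·0.34 + 16·0.37
 = 7.54 + 6.46 + 5.92
 = 19.92
Net = 19.92 - 14 = 5.92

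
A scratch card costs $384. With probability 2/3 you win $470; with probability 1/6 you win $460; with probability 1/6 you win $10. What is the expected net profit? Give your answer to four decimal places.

E[payout] = 470·2/3 + 460·1/6 + 10·1/6
 = 940/3 + 230/3 + 5/3
 = 1175/3
Net = 1175/3 - 384 = 23/3

7.6667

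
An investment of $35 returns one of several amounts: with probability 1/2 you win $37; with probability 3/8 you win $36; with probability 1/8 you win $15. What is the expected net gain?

E[payout] = 37·1/2 + 36·3/8 + 15·1/8
 = 37/2 + 27/2 + 15/8
 = 271/8
Net = 271/8 - 35 = -9/8

-1.125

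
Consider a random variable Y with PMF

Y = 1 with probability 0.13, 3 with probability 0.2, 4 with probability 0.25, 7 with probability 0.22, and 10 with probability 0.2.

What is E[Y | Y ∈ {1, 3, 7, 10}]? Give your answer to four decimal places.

5.6933

P(Y ∈ {1, 3, 7, 10}) = 0.13 + 0.2 + 0.22 + 0.2 = 0.75.
E[Y | Y ∈ {1, 3, 7, 10}] = [1·0.13 + 3·0.2 + 7·0.22 + 10·0.2] / 0.75
 = 4.27 / 0.75
 = 427/75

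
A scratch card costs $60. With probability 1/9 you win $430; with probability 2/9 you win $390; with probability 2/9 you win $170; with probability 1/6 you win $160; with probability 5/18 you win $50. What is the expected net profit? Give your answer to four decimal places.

E[payout] = 430·1/9 + 390·2/9 + 170·2/9 + 160·1/6 + 50·5/18
 = 430/9 + 260/3 + 340/9 + 80/3 + 125/9
 = 1915/9
Net = 1915/9 - 60 = 1375/9

152.7778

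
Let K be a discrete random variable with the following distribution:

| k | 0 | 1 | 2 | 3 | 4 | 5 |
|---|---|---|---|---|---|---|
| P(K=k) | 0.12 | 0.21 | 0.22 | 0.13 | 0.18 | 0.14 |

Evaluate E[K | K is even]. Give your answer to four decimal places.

P(K is even) = 0.12 + 0.22 + 0.18 = 0.52.
E[K | K is even] = [0·0.12 + 2·0.22 + 4·0.18] / 0.52
 = 1.16 / 0.52
 = 29/13

2.2308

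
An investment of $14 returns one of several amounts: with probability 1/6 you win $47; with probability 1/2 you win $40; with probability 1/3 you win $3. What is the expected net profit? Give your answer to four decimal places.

14.8333

E[payout] = 47·1/6 + 40·1/2 + 3·1/3
 = 47/6 + 20 + 1
 = 173/6
Net = 173/6 - 14 = 89/6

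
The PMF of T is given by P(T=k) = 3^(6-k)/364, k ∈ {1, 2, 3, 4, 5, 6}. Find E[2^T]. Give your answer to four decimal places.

3.6538

E[2^T] = Σ 2^t·P(T=t)
 = 2·243/364 + 4·81/364 + 8·27/364 + 16·9/364 + 32·3/364 + 64·1/364
 = 243/182 + 81/91 + 54/91 + 36/91 + 24/91 + 16/91
 = 95/26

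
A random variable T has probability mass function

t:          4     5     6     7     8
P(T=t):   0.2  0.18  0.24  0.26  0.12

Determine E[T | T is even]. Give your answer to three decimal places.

P(T is even) = 0.2 + 0.24 + 0.12 = 0.56.
E[T | T is even] = [4·0.2 + 6·0.24 + 8·0.12] / 0.56
 = 3.2 / 0.56
 = 40/7

5.714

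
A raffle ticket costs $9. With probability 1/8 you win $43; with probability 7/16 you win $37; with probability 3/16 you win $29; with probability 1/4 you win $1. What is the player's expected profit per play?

E[payout] = 43·1/8 + 37·7/16 + 29·3/16 + 1·1/4
 = 43/8 + 259/16 + 87/16 + 1/4
 = 109/4
Net = 109/4 - 9 = 73/4

18.25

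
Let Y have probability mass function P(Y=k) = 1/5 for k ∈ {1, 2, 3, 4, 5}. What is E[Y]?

E[Y] = Σ y·P(Y=y)
 = 1·1/5 + 2·1/5 + 3·1/5 + 4·1/5 + 5·1/5
 = 1/5 + 2/5 + 3/5 + 4/5 + 1
 = 3

3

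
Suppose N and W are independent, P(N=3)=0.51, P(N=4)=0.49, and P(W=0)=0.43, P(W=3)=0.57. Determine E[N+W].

5.2

E[N+W] = Σ_n Σ_w (n+w) · P(N=n)P(W=w)
 = 3·0.2193 + 6·0.2907 + 4·0.2107 + 7·0.2793
 = 0.6579 + 1.7442 + 0.8428 + 1.9551
 = 5.2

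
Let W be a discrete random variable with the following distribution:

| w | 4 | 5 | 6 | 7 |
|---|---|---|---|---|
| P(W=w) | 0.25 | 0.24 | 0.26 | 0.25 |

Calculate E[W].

5.51

E[W] = Σ w·P(W=w)
 = 4·0.25 + 5·0.24 + 6·0.26 + 7·0.25
 = 1 + 1.2 + 1.56 + 1.75
 = 5.51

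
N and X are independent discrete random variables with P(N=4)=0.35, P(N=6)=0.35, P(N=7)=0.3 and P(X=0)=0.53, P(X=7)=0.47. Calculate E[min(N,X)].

E[min(N,X)] = Σ_n Σ_x min(n,x) · P(N=n)P(X=x)
 = 0·0.1855 + 4·0.1645 + 0·0.1855 + 6·0.1645 + 0·0.159 + 7·0.141
 = 0 + 0.658 + 0 + 0.987 + 0 + 0.987
 = 2.632

2.632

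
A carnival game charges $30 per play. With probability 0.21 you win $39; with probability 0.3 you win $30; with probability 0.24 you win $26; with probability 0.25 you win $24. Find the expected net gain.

E[payout] = 39·0.21 + 30·0.3 + 26·0.24 + 24·0.25
 = 8.19 + 9 + 6.24 + 6
 = 29.43
Net = 29.43 - 30 = -0.57

-0.57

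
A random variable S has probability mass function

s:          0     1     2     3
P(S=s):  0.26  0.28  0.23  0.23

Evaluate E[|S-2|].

1.03

E[|S-2|] = Σ |s-2|·P(S=s)
 = 2·0.26 + 1·0.28 + 0·0.23 + 1·0.23
 = 0.52 + 0.28 + 0 + 0.23
 = 1.03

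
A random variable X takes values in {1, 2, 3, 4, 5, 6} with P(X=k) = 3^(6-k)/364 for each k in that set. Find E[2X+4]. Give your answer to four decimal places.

6.9835

E[2X+4] = Σ (2x+4)·P(X=x)
 = 6·243/364 + 8·81/364 + 10·27/364 + 12·9/364 + 14·3/364 + 16·1/364
 = 729/182 + 162/91 + 135/182 + 27/91 + 3/26 + 4/91
 = 1271/182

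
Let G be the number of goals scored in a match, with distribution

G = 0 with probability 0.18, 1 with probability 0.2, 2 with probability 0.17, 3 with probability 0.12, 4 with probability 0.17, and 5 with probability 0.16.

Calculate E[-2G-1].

-5.76

E[-2G-1] = Σ (-2g-1)·P(G=g)
 = (-1)·0.18 + (-3)·0.2 + (-5)·0.17 + (-7)·0.12 + (-9)·0.17 + (-11)·0.16
 = (-0.18) + (-0.6) + (-0.85) + (-0.84) + (-1.53) + (-1.76)
 = -5.76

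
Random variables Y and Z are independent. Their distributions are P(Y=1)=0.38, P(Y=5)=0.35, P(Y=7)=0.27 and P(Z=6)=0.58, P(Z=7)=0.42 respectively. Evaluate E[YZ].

25.8084

E[YZ] = Σ_y Σ_z yz · P(Y=y)P(Z=z)
 = 6·0.2204 + 7·0.1596 + 30·0.203 + 35·0.147 + 42·0.1566 + 49·0.1134
 = 1.3224 + 1.1172 + 6.09 + 5.145 + 6.5772 + 5.5566
 = 25.8084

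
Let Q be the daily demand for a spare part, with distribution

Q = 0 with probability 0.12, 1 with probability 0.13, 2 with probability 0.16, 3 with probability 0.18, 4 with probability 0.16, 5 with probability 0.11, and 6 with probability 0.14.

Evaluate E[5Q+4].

19.1

E[5Q+4] = Σ (5q+4)·P(Q=q)
 = 4·0.12 + 9·0.13 + 14·0.16 + 19·0.18 + 24·0.16 + 29·0.11 + 34·0.14
 = 0.48 + 1.17 + 2.24 + 3.42 + 3.84 + 3.19 + 4.76
 = 19.1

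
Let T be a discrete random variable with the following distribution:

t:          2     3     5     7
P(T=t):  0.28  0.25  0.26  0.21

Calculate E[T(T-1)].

E[T(T-1)] = Σ t(t-1)·P(T=t)
 = 2·0.28 + 6·0.25 + 20·0.26 + 42·0.21
 = 0.56 + 1.5 + 5.2 + 8.82
 = 16.08

16.08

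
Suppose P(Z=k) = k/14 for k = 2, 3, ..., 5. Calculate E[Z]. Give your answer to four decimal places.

E[Z] = Σ z·P(Z=z)
 = 2·1/7 + 3·3/14 + 4·2/7 + 5·5/14
 = 2/7 + 9/14 + 8/7 + 25/14
 = 27/7

3.8571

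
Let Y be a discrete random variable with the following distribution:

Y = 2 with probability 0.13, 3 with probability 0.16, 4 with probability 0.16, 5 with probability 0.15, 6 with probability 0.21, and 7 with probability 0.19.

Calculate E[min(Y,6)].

E[min(Y,6)] = Σ min(y,6)·P(Y=y)
 = 2·0.13 + 3·0.16 + 4·0.16 + 5·0.15 + 6·0.21 + 6·0.19
 = 0.26 + 0.48 + 0.64 + 0.75 + 1.26 + 1.14
 = 4.53

4.53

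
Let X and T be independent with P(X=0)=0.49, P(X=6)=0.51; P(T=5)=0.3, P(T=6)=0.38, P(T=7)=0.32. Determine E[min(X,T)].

2.907

E[min(X,T)] = Σ_x Σ_t min(x,t) · P(X=x)P(T=t)
 = 0·0.147 + 0·0.1862 + 0·0.1568 + 5·0.153 + 6·0.1938 + 6·0.1632
 = 0 + 0 + 0 + 0.765 + 1.1628 + 0.9792
 = 2.907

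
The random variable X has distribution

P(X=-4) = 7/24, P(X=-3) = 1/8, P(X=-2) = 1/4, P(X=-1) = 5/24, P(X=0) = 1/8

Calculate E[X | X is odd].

P(X is odd) = 1/8 + 5/24 = 1/3.
E[X | X is odd] = [(-3)·1/8 + (-1)·5/24] / (1/3)
 = -7/12 / (1/3)
 = -7/4

-1.75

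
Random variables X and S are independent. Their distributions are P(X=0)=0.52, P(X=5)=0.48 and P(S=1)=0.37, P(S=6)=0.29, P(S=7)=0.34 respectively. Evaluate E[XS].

E[XS] = Σ_x Σ_s xs · P(X=x)P(S=s)
 = 0·0.1924 + 0·0.1508 + 0·0.1768 + 5·0.1776 + 30·0.1392 + 35·0.1632
 = 0 + 0 + 0 + 0.888 + 4.176 + 5.712
 = 10.776

10.776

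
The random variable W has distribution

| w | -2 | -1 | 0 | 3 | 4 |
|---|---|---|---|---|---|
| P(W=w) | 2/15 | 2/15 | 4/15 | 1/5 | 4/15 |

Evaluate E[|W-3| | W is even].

2.6

P(W is even) = 2/15 + 4/15 + 4/15 = 2/3.
E[|W-3| | W is even] = [5·2/15 + 3·4/15 + 1·4/15] / (2/3)
 = 26/15 / (2/3)
 = 13/5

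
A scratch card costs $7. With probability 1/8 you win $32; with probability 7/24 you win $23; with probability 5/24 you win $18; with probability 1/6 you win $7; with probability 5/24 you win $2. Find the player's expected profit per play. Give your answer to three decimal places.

E[payout] = 32·1/8 + 23·7/24 + 18·5/24 + 7·1/6 + 2·5/24
 = 4 + 161/24 + 15/4 + 7/6 + 5/12
 = 385/24
Net = 385/24 - 7 = 217/24

9.042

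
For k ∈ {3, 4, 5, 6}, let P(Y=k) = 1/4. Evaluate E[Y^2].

E[Y^2] = Σ y^2·P(Y=y)
 = 9·1/4 + 16·1/4 + 25·1/4 + 36·1/4
 = 9/4 + 4 + 25/4 + 9
 = 43/2

21.5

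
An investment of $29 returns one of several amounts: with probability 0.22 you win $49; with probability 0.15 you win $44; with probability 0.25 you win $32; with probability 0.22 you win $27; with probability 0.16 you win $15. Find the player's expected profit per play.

E[payout] = 49·0.22 + 44·0.15 + 32·0.25 + 27·0.22 + 15·0.16
 = 10.78 + 6.6 + 8 + 5.94 + 2.4
 = 33.72
Net = 33.72 - 29 = 4.72

4.72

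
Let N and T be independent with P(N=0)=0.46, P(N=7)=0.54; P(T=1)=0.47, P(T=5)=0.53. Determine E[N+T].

E[N+T] = Σ_n Σ_t (n+t) · P(N=n)P(T=t)
 = 1·0.2162 + 5·0.2438 + 8·0.2538 + 12·0.2862
 = 0.2162 + 1.219 + 2.0304 + 3.4344
 = 6.9

6.9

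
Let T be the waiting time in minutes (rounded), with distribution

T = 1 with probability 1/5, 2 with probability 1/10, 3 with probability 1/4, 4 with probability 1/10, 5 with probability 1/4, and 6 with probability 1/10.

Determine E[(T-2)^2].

4.7

E[(T-2)^2] = Σ (t-2)^2·P(T=t)
 = 1·1/5 + 0·1/10 + 1·1/4 + 4·1/10 + 9·1/4 + 16·1/10
 = 1/5 + 0 + 1/4 + 2/5 + 9/4 + 8/5
 = 47/10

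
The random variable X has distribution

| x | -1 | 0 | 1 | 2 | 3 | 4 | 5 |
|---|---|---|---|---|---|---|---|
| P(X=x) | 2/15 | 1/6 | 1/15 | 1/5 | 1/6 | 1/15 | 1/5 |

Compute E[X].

E[X] = Σ x·P(X=x)
 = (-1)·2/15 + 0·1/6 + 1·1/15 + 2·1/5 + 3·1/6 + 4·1/15 + 5·1/5
 = (-2/15) + 0 + 1/15 + 2/5 + 1/2 + 4/15 + 1
 = 21/10

2.1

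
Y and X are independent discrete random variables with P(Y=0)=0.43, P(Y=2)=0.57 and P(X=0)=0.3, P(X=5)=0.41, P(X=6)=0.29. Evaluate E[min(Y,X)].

E[min(Y,X)] = Σ_y Σ_x min(y,x) · P(Y=y)P(X=x)
 = 0·0.129 + 0·0.1763 + 0·0.1247 + 0·0.171 + 2·0.2337 + 2·0.1653
 = 0 + 0 + 0 + 0 + 0.4674 + 0.3306
 = 0.798

0.798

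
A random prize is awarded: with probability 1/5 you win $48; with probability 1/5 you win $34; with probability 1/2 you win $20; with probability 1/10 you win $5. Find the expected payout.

26.9

E[payout] = 48·1/5 + 34·1/5 + 20·1/2 + 5·1/10
 = 48/5 + 34/5 + 10 + 1/2
 = 269/10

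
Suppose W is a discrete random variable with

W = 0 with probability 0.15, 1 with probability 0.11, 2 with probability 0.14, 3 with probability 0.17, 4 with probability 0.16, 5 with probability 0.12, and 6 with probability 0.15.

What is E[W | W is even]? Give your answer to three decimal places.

P(W is even) = 0.15 + 0.14 + 0.16 + 0.15 = 0.6.
E[W | W is even] = [0·0.15 + 2·0.14 + 4·0.16 + 6·0.15] / 0.6
 = 1.82 / 0.6
 = 91/30

3.033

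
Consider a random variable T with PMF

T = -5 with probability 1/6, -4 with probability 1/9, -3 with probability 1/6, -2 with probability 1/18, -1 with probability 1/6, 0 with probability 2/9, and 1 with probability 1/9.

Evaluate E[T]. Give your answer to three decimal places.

E[T] = Σ t·P(T=t)
 = (-5)·1/6 + (-4)·1/9 + (-3)·1/6 + (-2)·1/18 + (-1)·1/6 + 0·2/9 + 1·1/9
 = (-5/6) + (-4/9) + (-1/2) + (-1/9) + (-1/6) + 0 + 1/9
 = -35/18

-1.944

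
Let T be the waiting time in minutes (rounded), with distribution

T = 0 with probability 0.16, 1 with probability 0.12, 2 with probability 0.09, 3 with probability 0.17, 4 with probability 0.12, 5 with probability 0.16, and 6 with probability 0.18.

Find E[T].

3.17

E[T] = Σ t·P(T=t)
 = 0·0.16 + 1·0.12 + 2·0.09 + 3·0.17 + 4·0.12 + 5·0.16 + 6·0.18
 = 0 + 0.12 + 0.18 + 0.51 + 0.48 + 0.8 + 1.08
 = 3.17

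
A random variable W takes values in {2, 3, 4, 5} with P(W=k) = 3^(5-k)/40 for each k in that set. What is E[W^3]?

19.4

E[W^3] = Σ w^3·P(W=w)
 = 8·27/40 + 27·9/40 + 64·3/40 + 125·1/40
 = 27/5 + 243/40 + 24/5 + 25/8
 = 97/5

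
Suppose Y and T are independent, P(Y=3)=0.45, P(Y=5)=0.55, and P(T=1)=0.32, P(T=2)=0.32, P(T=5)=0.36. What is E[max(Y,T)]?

E[max(Y,T)] = Σ_y Σ_t max(y,t) · P(Y=y)P(T=t)
 = 3·0.144 + 3·0.144 + 5·0.162 + 5·0.176 + 5·0.176 + 5·0.198
 = 0.432 + 0.432 + 0.81 + 0.88 + 0.88 + 0.99
 = 4.424

4.424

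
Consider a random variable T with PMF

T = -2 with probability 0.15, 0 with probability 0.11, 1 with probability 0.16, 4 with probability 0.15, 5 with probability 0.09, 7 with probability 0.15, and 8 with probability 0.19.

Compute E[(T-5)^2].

E[(T-5)^2] = Σ (t-5)^2·P(T=t)
 = 49·0.15 + 25·0.11 + 16·0.16 + 1·0.15 + 0·0.09 + 4·0.15 + 9·0.19
 = 7.35 + 2.75 + 2.56 + 0.15 + 0 + 0.6 + 1.71
 = 15.12

15.12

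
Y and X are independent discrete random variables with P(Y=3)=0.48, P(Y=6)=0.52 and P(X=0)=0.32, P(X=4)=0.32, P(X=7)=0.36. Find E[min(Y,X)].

E[min(Y,X)] = Σ_y Σ_x min(y,x) · P(Y=y)P(X=x)
 = 0·0.1536 + 3·0.1536 + 3·0.1728 + 0·0.1664 + 4·0.1664 + 6·0.1872
 = 0 + 0.4608 + 0.5184 + 0 + 0.6656 + 1.1232
 = 2.768

2.768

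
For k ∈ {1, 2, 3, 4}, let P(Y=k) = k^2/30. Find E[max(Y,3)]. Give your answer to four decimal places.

3.5333

E[max(Y,3)] = Σ max(y,3)·P(Y=y)
 = 3·1/30 + 3·2/15 + 3·3/10 + 4·8/15
 = 1/10 + 2/5 + 9/10 + 32/15
 = 53/15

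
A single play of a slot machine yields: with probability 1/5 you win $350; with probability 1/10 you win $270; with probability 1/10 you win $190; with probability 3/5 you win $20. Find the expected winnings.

128

E[payout] = 350·1/5 + 270·1/10 + 190·1/10 + 20·3/5
 = 70 + 27 + 19 + 12
 = 128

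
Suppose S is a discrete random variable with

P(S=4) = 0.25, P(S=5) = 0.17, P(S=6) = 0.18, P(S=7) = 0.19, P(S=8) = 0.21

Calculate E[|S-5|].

E[|S-5|] = Σ |s-5|·P(S=s)
 = 1·0.25 + 0·0.17 + 1·0.18 + 2·0.19 + 3·0.21
 = 0.25 + 0 + 0.18 + 0.38 + 0.63
 = 1.44

1.44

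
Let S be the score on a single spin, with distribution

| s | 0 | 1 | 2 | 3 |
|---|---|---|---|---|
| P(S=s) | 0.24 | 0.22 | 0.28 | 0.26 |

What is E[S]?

E[S] = Σ s·P(S=s)
 = 0·0.24 + 1·0.22 + 2·0.28 + 3·0.26
 = 0 + 0.22 + 0.56 + 0.78
 = 1.56

1.56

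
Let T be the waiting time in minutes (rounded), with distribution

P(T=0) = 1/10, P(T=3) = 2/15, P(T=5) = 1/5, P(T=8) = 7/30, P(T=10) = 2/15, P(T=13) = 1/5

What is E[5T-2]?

34

E[5T-2] = Σ (5t-2)·P(T=t)
 = (-2)·1/10 + 13·2/15 + 23·1/5 + 38·7/30 + 48·2/15 + 63·1/5
 = (-1/5) + 26/15 + 23/5 + 133/15 + 32/5 + 63/5
 = 34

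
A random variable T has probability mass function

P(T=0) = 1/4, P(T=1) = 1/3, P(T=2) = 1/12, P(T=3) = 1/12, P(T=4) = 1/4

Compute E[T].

E[T] = Σ t·P(T=t)
 = 0·1/4 + 1·1/3 + 2·1/12 + 3·1/12 + 4·1/4
 = 0 + 1/3 + 1/6 + 1/4 + 1
 = 7/4

1.75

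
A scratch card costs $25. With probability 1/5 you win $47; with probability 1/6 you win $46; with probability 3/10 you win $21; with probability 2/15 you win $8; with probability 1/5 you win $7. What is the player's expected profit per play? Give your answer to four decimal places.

0.8333

E[payout] = 47·1/5 + 46·1/6 + 21·3/10 + 8·2/15 + 7·1/5
 = 47/5 + 23/3 + 63/10 + 16/15 + 7/5
 = 155/6
Net = 155/6 - 25 = 5/6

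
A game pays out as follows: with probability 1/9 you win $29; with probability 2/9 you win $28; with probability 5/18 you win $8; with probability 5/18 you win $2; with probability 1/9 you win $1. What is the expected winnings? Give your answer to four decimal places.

E[payout] = 29·1/9 + 28·2/9 + 8·5/18 + 2·5/18 + 1·1/9
 = 29/9 + 56/9 + 20/9 + 5/9 + 1/9
 = 37/3

12.3333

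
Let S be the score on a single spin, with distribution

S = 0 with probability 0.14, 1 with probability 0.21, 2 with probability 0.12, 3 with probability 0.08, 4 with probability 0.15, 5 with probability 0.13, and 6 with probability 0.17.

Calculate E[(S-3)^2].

4.42

E[(S-3)^2] = Σ (s-3)^2·P(S=s)
 = 9·0.14 + 4·0.21 + 1·0.12 + 0·0.08 + 1·0.15 + 4·0.13 + 9·0.17
 = 1.26 + 0.84 + 0.12 + 0 + 0.15 + 0.52 + 1.53
 = 4.42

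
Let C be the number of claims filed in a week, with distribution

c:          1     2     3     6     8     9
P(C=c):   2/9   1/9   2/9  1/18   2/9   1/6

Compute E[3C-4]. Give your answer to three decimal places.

E[3C-4] = Σ (3c-4)·P(C=c)
 = (-1)·2/9 + 2·1/9 + 5·2/9 + 14·1/18 + 20·2/9 + 23·1/6
 = (-2/9) + 2/9 + 10/9 + 7/9 + 40/9 + 23/6
 = 61/6

10.167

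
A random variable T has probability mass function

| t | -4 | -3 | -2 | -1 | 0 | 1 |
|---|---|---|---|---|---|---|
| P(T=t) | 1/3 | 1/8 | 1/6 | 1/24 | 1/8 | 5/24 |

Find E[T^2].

7.375

E[T^2] = Σ t^2·P(T=t)
 = 16·1/3 + 9·1/8 + 4·1/6 + 1·1/24 + 0·1/8 + 1·5/24
 = 16/3 + 9/8 + 2/3 + 1/24 + 0 + 5/24
 = 59/8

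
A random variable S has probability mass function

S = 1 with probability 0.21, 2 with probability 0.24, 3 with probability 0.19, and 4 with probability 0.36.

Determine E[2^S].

E[2^S] = Σ 2^s·P(S=s)
 = 2·0.21 + 4·0.24 + 8·0.19 + 16·0.36
 = 0.42 + 0.96 + 1.52 + 5.76
 = 8.66

8.66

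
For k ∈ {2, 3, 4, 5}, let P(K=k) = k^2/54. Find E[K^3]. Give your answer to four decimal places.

81.9259

E[K^3] = Σ k^3·P(K=k)
 = 8·2/27 + 27·1/6 + 64·8/27 + 125·25/54
 = 16/27 + 9/2 + 512/27 + 3125/54
 = 2212/27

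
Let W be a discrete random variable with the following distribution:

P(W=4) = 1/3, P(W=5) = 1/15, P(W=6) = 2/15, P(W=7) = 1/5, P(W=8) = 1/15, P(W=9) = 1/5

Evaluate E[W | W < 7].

4.625

P(W < 7) = 1/3 + 1/15 + 2/15 = 8/15.
E[W | W < 7] = [4·1/3 + 5·1/15 + 6·2/15] / (8/15)
 = 37/15 / (8/15)
 = 37/8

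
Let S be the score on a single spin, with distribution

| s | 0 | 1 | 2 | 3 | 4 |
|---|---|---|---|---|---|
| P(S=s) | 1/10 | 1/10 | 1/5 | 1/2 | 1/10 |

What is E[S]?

E[S] = Σ s·P(S=s)
 = 0·1/10 + 1·1/10 + 2·1/5 + 3·1/2 + 4·1/10
 = 0 + 1/10 + 2/5 + 3/2 + 2/5
 = 12/5

2.4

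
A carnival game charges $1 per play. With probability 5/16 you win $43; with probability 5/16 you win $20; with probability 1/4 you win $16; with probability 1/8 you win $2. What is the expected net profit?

22.9375

E[payout] = 43·5/16 + 20·5/16 + 16·1/4 + 2·1/8
 = 215/16 + 25/4 + 4 + 1/4
 = 383/16
Net = 383/16 - 1 = 367/16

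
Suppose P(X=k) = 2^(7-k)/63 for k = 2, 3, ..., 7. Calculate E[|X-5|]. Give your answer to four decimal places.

2.2222

E[|X-5|] = Σ |x-5|·P(X=x)
 = 3·32/63 + 2·16/63 + 1·8/63 + 0·4/63 + 1·2/63 + 2·1/63
 = 32/21 + 32/63 + 8/63 + 0 + 2/63 + 2/63
 = 20/9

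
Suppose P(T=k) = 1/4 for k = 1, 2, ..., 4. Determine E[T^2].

7.5

E[T^2] = Σ t^2·P(T=t)
 = 1·1/4 + 4·1/4 + 9·1/4 + 16·1/4
 = 1/4 + 1 + 9/4 + 4
 = 15/2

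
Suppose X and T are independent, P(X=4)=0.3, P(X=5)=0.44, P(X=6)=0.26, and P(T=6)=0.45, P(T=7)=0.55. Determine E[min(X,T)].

4.96

E[min(X,T)] = Σ_x Σ_t min(x,t) · P(X=x)P(T=t)
 = 4·0.135 + 4·0.165 + 5·0.198 + 5·0.242 + 6·0.117 + 6·0.143
 = 0.54 + 0.66 + 0.99 + 1.21 + 0.702 + 0.858
 = 4.96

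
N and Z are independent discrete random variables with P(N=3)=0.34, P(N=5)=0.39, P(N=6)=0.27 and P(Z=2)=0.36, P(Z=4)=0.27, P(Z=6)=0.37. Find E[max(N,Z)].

E[max(N,Z)] = Σ_n Σ_z max(n,z) · P(N=n)P(Z=z)
 = 3·0.1224 + 4·0.0918 + 6·0.1258 + 5·0.1404 + 5·0.1053 + 6·0.1443 + 6·0.0972 + 6·0.0729 + 6·0.0999
 = 0.3672 + 0.3672 + 0.7548 + 0.702 + 0.5265 + 0.8658 + 0.5832 + 0.4374 + 0.5994
 = 5.2035

5.2035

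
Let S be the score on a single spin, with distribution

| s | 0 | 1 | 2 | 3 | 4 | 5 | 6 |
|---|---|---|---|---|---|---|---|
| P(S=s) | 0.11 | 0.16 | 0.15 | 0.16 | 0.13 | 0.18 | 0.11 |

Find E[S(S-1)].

E[S(S-1)] = Σ s(s-1)·P(S=s)
 = 0·0.11 + 0·0.16 + 2·0.15 + 6·0.16 + 12·0.13 + 20·0.18 + 30·0.11
 = 0 + 0 + 0.3 + 0.96 + 1.56 + 3.6 + 3.3
 = 9.72

9.72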